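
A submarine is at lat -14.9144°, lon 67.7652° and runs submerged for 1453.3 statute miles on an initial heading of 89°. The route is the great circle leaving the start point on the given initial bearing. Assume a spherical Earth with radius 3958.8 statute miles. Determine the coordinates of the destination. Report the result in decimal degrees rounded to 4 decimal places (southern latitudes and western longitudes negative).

latitude -13.5429°, longitude 89.4269°

Angular distance δ = d/R = 1453.3 / 3958.8 = 0.367106 rad.
With φ₁ = -14.9144° = -0.260305 rad and θ = 89° = 1.553343 rad:
Applying the spherical law of cosines for sides, sin φ₂ = sin φ₁ cos δ + cos φ₁ sin δ cos θ = -0.234174, so φ₂ = -13.5429°.
Δλ = atan2( sin θ sin δ cos φ₁ , cos δ − sin φ₁ sin φ₂ ) = atan2(0.346772, 0.873099) = 0.378067 rad = 21.6617°.
λ₂ = 67.7652° + 21.6617° = 89.4269°.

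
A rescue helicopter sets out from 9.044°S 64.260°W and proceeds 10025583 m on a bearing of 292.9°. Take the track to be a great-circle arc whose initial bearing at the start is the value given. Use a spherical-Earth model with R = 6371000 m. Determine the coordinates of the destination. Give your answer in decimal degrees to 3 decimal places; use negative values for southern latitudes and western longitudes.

Angular distance δ = d/R = 10025583 / 6371000 = 1.573628 rad.
With φ₁ = -9.044° = -0.157848 rad and θ = 292.9° = 5.112069 rad:
sin φ₂ = sin φ₁ cos δ + cos φ₁ sin δ cos θ = (-0.157193)(-0.002832) + (0.987568)(0.999996)(0.389124) = 0.384730
φ₂ = asin(0.384730) = 0.394915 rad = 22.627°.
For the longitude increment, Δλ = atan2( sin θ sin δ cos φ₁, cos δ − sin φ₁ sin φ₂ ) = atan2(-0.909730, 0.057645) = -86.374°.
λ₂ = -64.260° + -86.374° = -150.634°.

latitude 22.627°, longitude -150.634°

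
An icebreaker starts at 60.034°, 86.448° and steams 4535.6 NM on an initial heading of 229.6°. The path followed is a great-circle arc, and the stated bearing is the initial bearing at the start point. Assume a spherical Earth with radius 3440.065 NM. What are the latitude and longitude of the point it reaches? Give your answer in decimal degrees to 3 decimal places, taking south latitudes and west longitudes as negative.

latitude -5.577°, longitude 38.637°

Angular distance δ = d/R = 4535.6 / 3440.065 = 1.318463 rad.
Start latitude φ₁ = 1.047791 rad; initial bearing θ = 4.007276 rad.
sin φ₂ = sin φ₁ cos δ + cos φ₁ sin δ cos θ = (0.866322)(0.249664) + (0.499486)(0.968333)(-0.648120) = -0.097186
φ₂ = asin(-0.097186) = -0.097340 rad = -5.577°.
For the longitude increment, Δλ = atan2( sin θ sin δ cos φ₁, cos δ − sin φ₁ sin φ₂ ) = atan2(-0.368332, 0.333858) = -47.811°.
λ₂ = λ₁ + Δλ = 38.637°.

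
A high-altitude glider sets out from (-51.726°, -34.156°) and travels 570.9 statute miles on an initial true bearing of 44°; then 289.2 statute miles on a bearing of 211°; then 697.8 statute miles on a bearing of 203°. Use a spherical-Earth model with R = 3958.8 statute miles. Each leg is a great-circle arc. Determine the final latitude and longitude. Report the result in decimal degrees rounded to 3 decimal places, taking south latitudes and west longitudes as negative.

Apply the spherical direct solution leg by leg, carrying full precision between legs.
Leg 1: from (-51.726°, -34.156°), δ = 570.9/3958.8 = 0.144210 rad, θ = 44° → φ = -45.469°, λ = -25.972°.
Leg 2: from (-45.469°, -25.972°), δ = 289.2/3958.8 = 0.073052 rad, θ = 211° → φ = -49.012°, λ = -29.258°.
Leg 3: from (-49.012°, -29.258°), δ = 697.8/3958.8 = 0.176266 rad, θ = 203° → φ = -58.106°, λ = -36.709°.

latitude -58.106°, longitude -36.709°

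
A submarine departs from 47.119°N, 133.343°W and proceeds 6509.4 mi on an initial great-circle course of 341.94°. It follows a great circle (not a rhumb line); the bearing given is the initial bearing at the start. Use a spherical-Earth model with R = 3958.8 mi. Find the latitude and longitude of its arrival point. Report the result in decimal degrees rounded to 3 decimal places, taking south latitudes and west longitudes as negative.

latitude 36.257°, longitude 69.202°

δ = 6509.4/3958.8 = 1.644286 rad (94.2107°).
With φ₁ = 47.119° = 0.822382 rad and θ = 341.94° = 5.967979 rad:
Destination latitude: φ₂ = arcsin( sin φ₁ cos δ + cos φ₁ sin δ cos θ ) = arcsin(0.591404) = 36.257°.
Then Δλ = atan2(-0.210387, -0.506786) = -2.748102 rad, from sin θ sin δ cos φ₁ over cos δ − sin φ₁ sin φ₂.
λ₂ = -133.343° + -157.455° = -290.798°, normalized to (−180°, 180°] → 69.202°.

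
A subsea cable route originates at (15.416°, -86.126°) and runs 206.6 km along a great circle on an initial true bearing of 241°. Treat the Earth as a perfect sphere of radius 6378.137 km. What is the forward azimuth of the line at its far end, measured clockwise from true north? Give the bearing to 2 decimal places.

Central angle δ = d/R = 0.032392 rad.
Start latitude φ₁ = 0.269060 rad; initial bearing θ = 4.206243 rad.
Destination latitude: φ₂ = arcsin( sin φ₁ cos δ + cos φ₁ sin δ cos θ ) = arcsin(0.250550) = 14.510°.
For the longitude increment, Δλ = atan2( sin θ sin δ cos φ₁, cos δ − sin φ₁ sin φ₂ ) = atan2(-0.027307, 0.932873) = -1.677°.
λ₂ = λ₁ + Δλ = -87.803°.
The forward bearing on arrival equals the back-azimuth from the destination plus 180°.
Back-azimuth from P₂ (14.51°, -87.80°) to P₁ (15.42°, -86.13°), with Δλ' = λ₁ − λ₂ = 1.68°: atan2( sin Δλ' cos φ₁ , cos φ₂ sin φ₁ − sin φ₂ cos φ₁ cos Δλ' ) = 60.57°.
Final bearing = (60.57° + 180°) mod 360° = 240.57°.

final bearing 240.57°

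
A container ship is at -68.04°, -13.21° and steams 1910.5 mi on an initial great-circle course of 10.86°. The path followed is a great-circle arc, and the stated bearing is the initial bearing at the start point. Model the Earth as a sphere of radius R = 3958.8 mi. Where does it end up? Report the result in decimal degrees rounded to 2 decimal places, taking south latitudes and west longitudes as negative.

latitude -40.62°, longitude -6.59°

The arc subtends δ = 1910.5/3958.8 = 0.482596 rad at the centre.
Start latitude φ₁ = -1.187522 rad; initial bearing θ = 0.189543 rad.
Applying the spherical law of cosines for sides, sin φ₂ = sin φ₁ cos δ + cos φ₁ sin δ cos θ = -0.651086, so φ₂ = -40.62°.
For the longitude increment, Δλ = atan2( sin θ sin δ cos φ₁, cos δ − sin φ₁ sin φ₂ ) = atan2(0.032698, 0.281947) = 6.62°.
Hence λ₂ = -13.21° + 6.62° = -6.59°.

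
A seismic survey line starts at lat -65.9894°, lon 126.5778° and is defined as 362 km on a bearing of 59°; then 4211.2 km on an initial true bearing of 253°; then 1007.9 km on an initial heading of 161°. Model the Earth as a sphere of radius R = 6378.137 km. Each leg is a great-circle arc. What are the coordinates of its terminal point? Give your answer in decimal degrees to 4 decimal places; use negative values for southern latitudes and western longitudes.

Apply the spherical direct solution leg by leg, carrying full precision between legs.
Leg 1: from (-65.9894°, 126.5778°), δ = 362/6378.137 = 0.056756 rad, θ = 59° → φ = -64.1727°, λ = 132.9859°.
Leg 2: from (-64.1727°, 132.9859°), δ = 4211.2/6378.137 = 0.660255 rad, θ = 253° → φ = -52.0979°, λ = 60.2871°.
Leg 3: from (-52.0979°, 60.2871°), δ = 1007.9/6378.137 = 0.158024 rad, θ = 161° → φ = -60.5326°, λ = 66.2653°.

latitude -60.5326°, longitude 66.2653°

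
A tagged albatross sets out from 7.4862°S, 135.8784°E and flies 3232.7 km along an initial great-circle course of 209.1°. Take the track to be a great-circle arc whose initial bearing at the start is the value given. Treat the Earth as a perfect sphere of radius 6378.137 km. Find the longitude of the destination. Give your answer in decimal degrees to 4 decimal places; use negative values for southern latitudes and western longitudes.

The arc subtends δ = 3232.7/6378.137 = 0.506841 rad at the centre.
Start latitude φ₁ = -0.130659 rad; initial bearing θ = 3.649483 rad.
Applying the spherical law of cosines for sides, sin φ₂ = sin φ₁ cos δ + cos φ₁ sin δ cos θ = -0.534437, so φ₂ = -32.3057°.
Δλ = atan2( sin θ sin δ cos φ₁ , cos δ − sin φ₁ sin φ₂ ) = atan2(-0.234064, 0.804652) = -0.283076 rad = -16.2191°.
λ₂ = 135.8784° + -16.2191° = 119.6593°.

longitude 119.6593°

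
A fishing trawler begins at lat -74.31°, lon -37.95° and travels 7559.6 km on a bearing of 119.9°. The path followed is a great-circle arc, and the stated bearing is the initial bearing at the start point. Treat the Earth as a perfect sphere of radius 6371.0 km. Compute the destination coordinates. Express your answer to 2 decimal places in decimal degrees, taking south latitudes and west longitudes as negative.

latitude -29.07°, longitude 75.20°

δ = 7559.6/6371 = 1.186564 rad (67.9851°).
With φ₁ = -74.31° = -1.296954 rad and θ = 119.9° = 2.092650 rad:
Applying the spherical law of cosines for sides, sin φ₂ = sin φ₁ cos δ + cos φ₁ sin δ cos θ = -0.485858, so φ₂ = -29.07°.
For the longitude increment, Δλ = atan2( sin θ sin δ cos φ₁, cos δ − sin φ₁ sin φ₂ ) = atan2(0.217343, -0.092907) = 113.15°.
λ₂ = λ₁ + Δλ = 75.20°.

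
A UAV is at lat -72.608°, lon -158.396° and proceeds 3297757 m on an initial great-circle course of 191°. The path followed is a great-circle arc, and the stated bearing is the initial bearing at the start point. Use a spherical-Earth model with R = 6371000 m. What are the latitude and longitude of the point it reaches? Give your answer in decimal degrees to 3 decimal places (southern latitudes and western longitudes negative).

The arc subtends δ = 3297757/6371000 = 0.517620 rad at the centre.
With φ₁ = -72.608° = -1.267249 rad and θ = 191° = 3.333579 rad:
sin φ₂ = sin φ₁ cos δ + cos φ₁ sin δ cos θ = (-0.954282)(0.868999) + (0.298908)(0.494813)(-0.981627) = -0.974456
φ₂ = asin(-0.974456) = -1.344288 rad = -77.022°.
Then Δλ = atan2(-0.028221, -0.060907) = -2.707692 rad, from sin θ sin δ cos φ₁ over cos δ − sin φ₁ sin φ₂.
λ₂ = -158.396° + -155.139° = -313.535°, normalized to (−180°, 180°] → 46.465°.

latitude -77.022°, longitude 46.465°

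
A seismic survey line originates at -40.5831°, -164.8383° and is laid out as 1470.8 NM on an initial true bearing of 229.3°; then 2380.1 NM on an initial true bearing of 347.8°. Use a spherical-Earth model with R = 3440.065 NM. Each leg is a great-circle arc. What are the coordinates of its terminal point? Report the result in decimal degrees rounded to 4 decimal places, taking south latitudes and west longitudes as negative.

Apply the spherical direct solution leg by leg, carrying full precision between legs.
Leg 1: from (-40.5831°, -164.8383°), δ = 1470.8/3440.065 = 0.427550 rad, θ = 229.3° → φ = -52.8768°, λ = 163.7717°.
Leg 2: from (-52.8768°, 163.7717°), δ = 2380.1/3440.065 = 0.691876 rad, θ = 347.8° → φ = -13.7476°, λ = 155.7934°.

latitude -13.7476°, longitude 155.7934°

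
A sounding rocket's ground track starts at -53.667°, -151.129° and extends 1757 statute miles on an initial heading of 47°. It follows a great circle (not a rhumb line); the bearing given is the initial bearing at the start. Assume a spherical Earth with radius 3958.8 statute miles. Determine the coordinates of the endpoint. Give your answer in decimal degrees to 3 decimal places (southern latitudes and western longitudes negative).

Angular distance δ = d/R = 1757 / 3958.8 = 0.443821 rad.
Converting: φ₁ = -0.936666 rad, θ = 0.820305 rad.
sin φ₂ = sin φ₁ cos δ + cos φ₁ sin δ cos θ = (-0.805587)(0.903117) + (0.592477)(0.429394)(0.681998) = -0.554035
φ₂ = asin(-0.554035) = -0.587204 rad = -33.644°.
Δλ = atan2( sin θ sin δ cos φ₁ , cos δ − sin φ₁ sin φ₂ ) = atan2(0.186061, 0.456794) = 0.386800 rad = 22.162°.
λ₂ = λ₁ + Δλ = -128.967°.

latitude -33.644°, longitude -128.967°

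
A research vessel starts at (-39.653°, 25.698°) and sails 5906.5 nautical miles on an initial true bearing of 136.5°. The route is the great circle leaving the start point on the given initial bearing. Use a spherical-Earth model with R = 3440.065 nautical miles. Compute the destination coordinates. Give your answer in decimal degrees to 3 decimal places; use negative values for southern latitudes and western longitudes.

latitude -27.360°, longitude 155.632°

Angular distance δ = d/R = 5906.5 / 3440.065 = 1.716973 rad.
Start latitude φ₁ = -0.692075 rad; initial bearing θ = 2.382374 rad.
Applying the spherical law of cosines for sides, sin φ₂ = sin φ₁ cos δ + cos φ₁ sin δ cos θ = -0.459577, so φ₂ = -27.360°.
Δλ = atan2( sin θ sin δ cos φ₁ , cos δ − sin φ₁ sin φ₂ ) = atan2(0.524328, -0.438930) = 2.267770 rad = 129.934°.
λ₂ = 25.698° + 129.934° = 155.632°.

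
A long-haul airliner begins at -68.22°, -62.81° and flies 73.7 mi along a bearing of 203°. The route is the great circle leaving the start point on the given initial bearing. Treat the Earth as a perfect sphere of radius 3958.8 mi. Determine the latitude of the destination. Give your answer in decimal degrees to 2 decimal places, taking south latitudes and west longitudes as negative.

Central angle δ = d/R = 0.018617 rad.
Converting: φ₁ = -1.190664 rad, θ = 3.543018 rad.
Destination latitude: φ₂ = arcsin( sin φ₁ cos δ + cos φ₁ sin δ cos θ ) = arcsin(-0.934813) = -69.20°.
Δλ = atan2( sin θ sin δ cos φ₁ , cos δ − sin φ₁ sin φ₂ ) = atan2(-0.002699, 0.131745) = -0.020483 rad = -1.17°.
λ₂ = λ₁ + Δλ = -63.98°.

latitude -69.20°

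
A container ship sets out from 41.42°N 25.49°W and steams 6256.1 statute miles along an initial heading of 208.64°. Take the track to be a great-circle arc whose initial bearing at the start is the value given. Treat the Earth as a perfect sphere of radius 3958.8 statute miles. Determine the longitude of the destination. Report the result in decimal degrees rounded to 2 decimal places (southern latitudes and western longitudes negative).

longitude -65.38°

Angular distance δ = d/R = 6256.1 / 3958.8 = 1.580302 rad.
Start latitude φ₁ = 0.722915 rad; initial bearing θ = 3.641455 rad.
Destination latitude: φ₂ = arcsin( sin φ₁ cos δ + cos φ₁ sin δ cos θ ) = arcsin(-0.664390) = -41.64°.
Then Δλ = atan2(-0.359405, 0.430037) = -0.696164 rad, from sin θ sin δ cos φ₁ over cos δ − sin φ₁ sin φ₂.
λ₂ = -25.49° + -39.89° = -65.38°.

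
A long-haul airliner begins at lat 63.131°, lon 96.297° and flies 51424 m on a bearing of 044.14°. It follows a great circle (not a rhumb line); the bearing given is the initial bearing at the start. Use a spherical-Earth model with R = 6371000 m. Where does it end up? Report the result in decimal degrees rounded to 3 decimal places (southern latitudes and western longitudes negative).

latitude 63.461°, longitude 97.018°

The arc subtends δ = 51424/6371000 = 0.008072 rad at the centre.
With φ₁ = 63.131° = 1.101844 rad and θ = 44.14° = 0.770388 rad:
Applying the spherical law of cosines for sides, sin φ₂ = sin φ₁ cos δ + cos φ₁ sin δ cos θ = 0.894631, so φ₂ = 63.461°.
Then Δλ = atan2(0.002540, 0.201919) = 0.012581 rad, from sin θ sin δ cos φ₁ over cos δ − sin φ₁ sin φ₂.
Hence λ₂ = 96.297° + 0.721° = 97.018°.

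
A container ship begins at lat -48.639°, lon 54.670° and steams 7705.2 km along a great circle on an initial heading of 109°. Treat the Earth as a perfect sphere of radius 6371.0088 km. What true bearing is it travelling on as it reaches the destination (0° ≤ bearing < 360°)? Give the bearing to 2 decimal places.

δ = 7705.2/6371.0088 = 1.209416 rad (69.2944°).
Start latitude φ₁ = -0.848911 rad; initial bearing θ = 1.902409 rad.
sin φ₂ = sin φ₁ cos δ + cos φ₁ sin δ cos θ = (-0.750561)(0.353566) + (0.660801)(0.935410)(-0.325568) = -0.466613
φ₂ = asin(-0.466613) = -0.485457 rad = -27.815°.
Δλ = atan2( sin θ sin δ cos φ₁ , cos δ − sin φ₁ sin φ₂ ) = atan2(0.584444, 0.003344) = 1.565074 rad = 89.672°.
λ₂ = λ₁ + Δλ = 144.342°.
The forward bearing on arrival equals the back-azimuth from the destination plus 180°.
Back-azimuth from P₂ (-27.81°, 144.34°) to P₁ (-48.64°, 54.67°), with Δλ' = λ₁ − λ₂ = -89.67°: atan2( sin Δλ' cos φ₁ , cos φ₂ sin φ₁ − sin φ₂ cos φ₁ cos Δλ' ) = 224.94°.
Final bearing = (224.94° + 180°) mod 360° = 44.94°.

final bearing 44.94°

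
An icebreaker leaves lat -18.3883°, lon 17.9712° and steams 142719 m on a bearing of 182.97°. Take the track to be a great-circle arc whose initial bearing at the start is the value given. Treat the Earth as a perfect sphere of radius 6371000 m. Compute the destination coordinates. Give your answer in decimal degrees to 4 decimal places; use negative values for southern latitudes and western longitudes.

δ = 142719/6371000 = 0.022401 rad (1.2835°).
Start latitude φ₁ = -0.320936 rad; initial bearing θ = 3.193429 rad.
Destination latitude: φ₂ = arcsin( sin φ₁ cos δ + cos φ₁ sin δ cos θ ) = arcsin(-0.336603) = -19.6701°.
For the longitude increment, Δλ = atan2( sin θ sin δ cos φ₁, cos δ − sin φ₁ sin φ₂ ) = atan2(-0.001101, 0.893566) = -0.0706°.
Hence λ₂ = 17.9712° + -0.0706° = 17.9006°.

latitude -19.6701°, longitude 17.9006°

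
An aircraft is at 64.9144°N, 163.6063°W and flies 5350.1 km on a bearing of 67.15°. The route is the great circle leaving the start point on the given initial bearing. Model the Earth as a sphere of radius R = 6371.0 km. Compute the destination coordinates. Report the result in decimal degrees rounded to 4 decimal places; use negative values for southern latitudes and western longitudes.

Angular distance δ = d/R = 5350.1 / 6371 = 0.839758 rad.
Converting: φ₁ = 1.132970 rad, θ = 1.171989 rad.
sin φ₂ = sin φ₁ cos δ + cos φ₁ sin δ cos θ = (0.905675)(0.667643) + (0.423972)(0.744482)(0.388320) = 0.727237
φ₂ = asin(0.727237) = 0.814287 rad = 46.6552°.
Then Δλ = atan2(0.290869, 0.009002) = 1.539856 rad, from sin θ sin δ cos φ₁ over cos δ − sin φ₁ sin φ₂.
λ₂ = -163.6063° + 88.2273° = -75.3790°.

latitude 46.6552°, longitude -75.3790°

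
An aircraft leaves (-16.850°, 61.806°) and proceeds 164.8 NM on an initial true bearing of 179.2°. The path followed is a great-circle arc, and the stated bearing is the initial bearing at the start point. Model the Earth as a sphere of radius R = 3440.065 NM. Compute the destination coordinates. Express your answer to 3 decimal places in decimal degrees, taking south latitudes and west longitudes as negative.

Angular distance δ = d/R = 164.8 / 3440.065 = 0.047906 rad.
Start latitude φ₁ = -0.294088 rad; initial bearing θ = 3.127630 rad.
Applying the spherical law of cosines for sides, sin φ₂ = sin φ₁ cos δ + cos φ₁ sin δ cos θ = -0.335362, so φ₂ = -19.595°.
For the longitude increment, Δλ = atan2( sin θ sin δ cos φ₁, cos δ − sin φ₁ sin φ₂ ) = atan2(0.000640, 0.901642) = 0.041°.
Hence λ₂ = 61.806° + 0.041° = 61.847°.

latitude -19.595°, longitude 61.847°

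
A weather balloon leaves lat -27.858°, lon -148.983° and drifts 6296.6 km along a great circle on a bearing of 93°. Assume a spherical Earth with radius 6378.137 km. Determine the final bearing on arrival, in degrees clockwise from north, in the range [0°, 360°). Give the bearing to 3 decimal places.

final bearing 67.570°

The arc subtends δ = 6296.6/6378.137 = 0.987216 rad at the centre.
Converting: φ₁ = -0.486214 rad, θ = 1.623156 rad.
Applying the spherical law of cosines for sides, sin φ₂ = sin φ₁ cos δ + cos φ₁ sin δ cos θ = -0.296092, so φ₂ = -17.223°.
Δλ = atan2( sin θ sin δ cos φ₁ , cos δ − sin φ₁ sin φ₂ ) = atan2(0.736773, 0.412657) = 1.060242 rad = 60.747°.
λ₂ = λ₁ + Δλ = -88.236°.
The forward bearing on arrival equals the back-azimuth from the destination plus 180°.
Back-azimuth from P₂ (-17.223°, -88.236°) to P₁ (-27.858°, -148.983°), with Δλ' = λ₁ − λ₂ = -60.747°: atan2( sin Δλ' cos φ₁ , cos φ₂ sin φ₁ − sin φ₂ cos φ₁ cos Δλ' ) = 247.570°.
Final bearing = (247.570° + 180°) mod 360° = 67.570°.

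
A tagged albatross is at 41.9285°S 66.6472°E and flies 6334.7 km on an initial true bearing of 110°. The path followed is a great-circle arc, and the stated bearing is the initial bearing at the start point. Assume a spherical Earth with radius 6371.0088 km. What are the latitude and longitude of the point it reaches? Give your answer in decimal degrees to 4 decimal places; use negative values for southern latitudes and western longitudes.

latitude -35.2791°, longitude 141.4548°

Angular distance δ = d/R = 6334.7 / 6371.0088 = 0.994301 rad.
With φ₁ = -41.9285° = -0.731790 rad and θ = 110° = 1.919862 rad:
Destination latitude: φ₂ = arcsin( sin φ₁ cos δ + cos φ₁ sin δ cos θ ) = arcsin(-0.577560) = -35.2791°.
Then Δλ = atan2(0.586120, 0.159162) = 1.305639 rad, from sin θ sin δ cos φ₁ over cos δ − sin φ₁ sin φ₂.
λ₂ = 66.6472° + 74.8076° = 141.4548°.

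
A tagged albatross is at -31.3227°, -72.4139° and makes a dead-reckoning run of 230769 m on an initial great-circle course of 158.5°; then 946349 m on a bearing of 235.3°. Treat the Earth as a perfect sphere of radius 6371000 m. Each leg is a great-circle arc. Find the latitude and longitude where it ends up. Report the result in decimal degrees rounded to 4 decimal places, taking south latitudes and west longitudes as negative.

latitude -37.7864°, longitude -80.3609°

Apply the spherical direct solution leg by leg, carrying full precision between legs.
Leg 1: from (-31.3227°, -72.4139°), δ = 230769/6371000 = 0.036222 rad, θ = 158.5° → φ = -33.2505°, λ = -71.5045°.
Leg 2: from (-33.2505°, -71.5045°), δ = 946349/6371000 = 0.148540 rad, θ = 235.3° → φ = -37.7864°, λ = -80.3609°.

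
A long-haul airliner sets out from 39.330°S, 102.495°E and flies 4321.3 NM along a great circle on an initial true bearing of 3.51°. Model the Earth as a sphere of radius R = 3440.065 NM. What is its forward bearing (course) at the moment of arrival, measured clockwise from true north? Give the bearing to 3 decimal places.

The arc subtends δ = 4321.3/3440.065 = 1.256168 rad at the centre.
Start latitude φ₁ = -0.686438 rad; initial bearing θ = 0.061261 rad.
Applying the spherical law of cosines for sides, sin φ₂ = sin φ₁ cos δ + cos φ₁ sin δ cos θ = 0.538025, so φ₂ = 32.549°.
For the longitude increment, Δλ = atan2( sin θ sin δ cos φ₁, cos δ − sin φ₁ sin φ₂ ) = atan2(0.045032, 0.650456) = 3.960°.
Hence λ₂ = 102.495° + 3.960° = 106.455°.
The forward bearing on arrival equals the back-azimuth from the destination plus 180°.
Back-azimuth from P₂ (32.549°, 106.455°) to P₁ (-39.330°, 102.495°), with Δλ' = λ₁ − λ₂ = -3.960°: atan2( sin Δλ' cos φ₁ , cos φ₂ sin φ₁ − sin φ₂ cos φ₁ cos Δλ' ) = 183.221°.
Final bearing = (183.221° + 180°) mod 360° = 3.221°.

final bearing 3.221°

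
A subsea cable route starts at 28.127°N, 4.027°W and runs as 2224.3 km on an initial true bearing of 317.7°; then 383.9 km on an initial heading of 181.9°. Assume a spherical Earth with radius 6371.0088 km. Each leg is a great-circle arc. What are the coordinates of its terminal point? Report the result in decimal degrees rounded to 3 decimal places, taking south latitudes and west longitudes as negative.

latitude 38.318°, longitude -22.152°

Apply the spherical direct solution leg by leg, carrying full precision between legs.
Leg 1: from (28.127°, -4.027°), δ = 2224.3/6371.0088 = 0.349128 rad, θ = 317.7° → φ = 41.768°, λ = -22.006°.
Leg 2: from (41.768°, -22.006°), δ = 383.9/6371.0088 = 0.060257 rad, θ = 181.9° → φ = 38.318°, λ = -22.152°.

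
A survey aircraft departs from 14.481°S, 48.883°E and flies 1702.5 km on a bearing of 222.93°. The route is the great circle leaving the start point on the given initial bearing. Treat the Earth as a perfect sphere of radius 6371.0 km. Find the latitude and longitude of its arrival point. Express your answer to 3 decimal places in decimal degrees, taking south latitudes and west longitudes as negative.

δ = 1702.5/6371 = 0.267226 rad (15.3110°).
Converting: φ₁ = -0.252741 rad, θ = 3.890863 rad.
sin φ₂ = sin φ₁ cos δ + cos φ₁ sin δ cos θ = (-0.250059)(0.964507) + (0.968231)(0.264057)(-0.732186) = -0.428381
φ₂ = asin(-0.428381) = -0.442700 rad = -25.365°.
For the longitude increment, Δλ = atan2( sin θ sin δ cos φ₁, cos δ − sin φ₁ sin φ₂ ) = atan2(-0.174137, 0.857387) = -11.481°.
λ₂ = 48.883° + -11.481° = 37.402°.

latitude -25.365°, longitude 37.402°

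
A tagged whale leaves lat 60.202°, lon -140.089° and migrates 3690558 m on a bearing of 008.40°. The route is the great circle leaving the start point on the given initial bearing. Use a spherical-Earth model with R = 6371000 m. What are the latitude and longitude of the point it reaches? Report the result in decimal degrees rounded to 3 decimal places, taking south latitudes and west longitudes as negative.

latitude 84.460°, longitude -16.024°

δ = 3690558/6371000 = 0.579275 rad (33.1900°).
With φ₁ = 60.202° = 1.050723 rad and θ = 8.4° = 0.146608 rad:
Applying the spherical law of cosines for sides, sin φ₂ = sin φ₁ cos δ + cos φ₁ sin δ cos θ = 0.995330, so φ₂ = 84.460°.
Then Δλ = atan2(0.039740, -0.026870) = 2.165336 rad, from sin θ sin δ cos φ₁ over cos δ − sin φ₁ sin φ₂.
Hence λ₂ = -140.089° + 124.065° = -16.024°.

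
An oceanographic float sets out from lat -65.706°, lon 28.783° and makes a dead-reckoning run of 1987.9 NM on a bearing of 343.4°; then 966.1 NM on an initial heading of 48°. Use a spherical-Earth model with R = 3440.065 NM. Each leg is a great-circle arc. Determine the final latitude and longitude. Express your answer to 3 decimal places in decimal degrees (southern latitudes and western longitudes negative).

latitude -21.808°, longitude 30.848°

Apply the spherical direct solution leg by leg, carrying full precision between legs.
Leg 1: from (-65.706°, 28.783°), δ = 1987.9/3440.065 = 0.577867 rad, θ = 343.4° → φ = -33.236°, λ = 18.030°.
Leg 2: from (-33.236°, 18.030°), δ = 966.1/3440.065 = 0.280838 rad, θ = 48° → φ = -21.808°, λ = 30.848°.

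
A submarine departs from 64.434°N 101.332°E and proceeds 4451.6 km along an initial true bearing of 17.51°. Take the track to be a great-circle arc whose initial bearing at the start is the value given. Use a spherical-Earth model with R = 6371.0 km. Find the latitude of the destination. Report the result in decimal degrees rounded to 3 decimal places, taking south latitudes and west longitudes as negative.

latitude 72.828°

Angular distance δ = d/R = 4451.6 / 6371 = 0.698729 rad.
With φ₁ = 64.434° = 1.124585 rad and θ = 17.51° = 0.305607 rad:
Applying the spherical law of cosines for sides, sin φ₂ = sin φ₁ cos δ + cos φ₁ sin δ cos θ = 0.955424, so φ₂ = 72.828°.
Then Δλ = atan2(0.083520, -0.096217) = 2.426718 rad, from sin θ sin δ cos φ₁ over cos δ − sin φ₁ sin φ₂.
λ₂ = 101.332° + 139.041° = 240.373°, normalized to (−180°, 180°] → -119.627°.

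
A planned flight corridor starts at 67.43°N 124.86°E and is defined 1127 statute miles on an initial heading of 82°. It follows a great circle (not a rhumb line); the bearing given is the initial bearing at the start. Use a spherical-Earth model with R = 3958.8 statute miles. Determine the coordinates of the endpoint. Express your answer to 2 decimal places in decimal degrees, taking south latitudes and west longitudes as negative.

latitude 64.32°, longitude 164.79°

Central angle δ = d/R = 0.284682 rad.
Start latitude φ₁ = 1.176876 rad; initial bearing θ = 1.431170 rad.
sin φ₂ = sin φ₁ cos δ + cos φ₁ sin δ cos θ = (0.923411)(0.959751) + (0.383812)(0.280852)(0.139173) = 0.901247
φ₂ = asin(0.901247) = 1.122639 rad = 64.32°.
Δλ = atan2( sin θ sin δ cos φ₁ , cos δ − sin φ₁ sin φ₂ ) = atan2(0.106745, 0.127529) = 0.696914 rad = 39.93°.
λ₂ = λ₁ + Δλ = 164.79°.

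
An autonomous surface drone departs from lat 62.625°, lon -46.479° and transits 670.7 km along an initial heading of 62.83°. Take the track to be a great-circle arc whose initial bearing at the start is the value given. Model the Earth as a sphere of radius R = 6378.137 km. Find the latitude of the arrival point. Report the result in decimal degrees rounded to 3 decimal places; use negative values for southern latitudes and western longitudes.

Angular distance δ = d/R = 670.7 / 6378.137 = 0.105156 rad.
With φ₁ = 62.625° = 1.093012 rad and θ = 62.83° = 1.096590 rad:
sin φ₂ = sin φ₁ cos δ + cos φ₁ sin δ cos θ = (0.888016)(0.994476) + (0.459812)(0.104962)(0.456632) = 0.905149
φ₂ = asin(0.905149) = 1.131731 rad = 64.843°.
Then Δλ = atan2(0.042937, 0.190689) = 0.221476 rad, from sin θ sin δ cos φ₁ over cos δ − sin φ₁ sin φ₂.
λ₂ = λ₁ + Δλ = -33.789°.

latitude 64.843°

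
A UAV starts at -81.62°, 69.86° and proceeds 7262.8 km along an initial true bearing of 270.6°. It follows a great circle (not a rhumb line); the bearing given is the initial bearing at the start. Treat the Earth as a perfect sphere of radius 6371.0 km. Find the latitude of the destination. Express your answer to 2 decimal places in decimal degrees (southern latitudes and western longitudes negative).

latitude -24.32°

Central angle δ = d/R = 1.139978 rad.
Start latitude φ₁ = -1.424538 rad; initial bearing θ = 4.722861 rad.
Applying the spherical law of cosines for sides, sin φ₂ = sin φ₁ cos δ + cos φ₁ sin δ cos θ = -0.411769, so φ₂ = -24.32°.
Then Δλ = atan2(-0.132414, 0.010242) = -1.493603 rad, from sin θ sin δ cos φ₁ over cos δ − sin φ₁ sin φ₂.
λ₂ = λ₁ + Δλ = -15.72°.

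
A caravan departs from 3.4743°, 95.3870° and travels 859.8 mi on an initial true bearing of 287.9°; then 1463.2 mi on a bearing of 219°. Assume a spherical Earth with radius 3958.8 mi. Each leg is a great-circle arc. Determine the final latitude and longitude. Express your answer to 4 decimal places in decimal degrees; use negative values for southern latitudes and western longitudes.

latitude -9.3059°, longitude 70.1400°

Apply the spherical direct solution leg by leg, carrying full precision between legs.
Leg 1: from (3.4743°, 95.3870°), δ = 859.8/3958.8 = 0.217187 rad, θ = 287.9° → φ = 7.1973°, λ = 83.4591°.
Leg 2: from (7.1973°, 83.4591°), δ = 1463.2/3958.8 = 0.369607 rad, θ = 219° → φ = -9.3059°, λ = 70.1400°.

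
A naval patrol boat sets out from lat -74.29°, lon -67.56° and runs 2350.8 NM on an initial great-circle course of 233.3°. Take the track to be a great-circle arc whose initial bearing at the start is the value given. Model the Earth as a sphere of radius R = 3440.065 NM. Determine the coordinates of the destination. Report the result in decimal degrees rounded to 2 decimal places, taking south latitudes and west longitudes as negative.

The arc subtends δ = 2350.8/3440.065 = 0.683359 rad at the centre.
With φ₁ = -74.29° = -1.296605 rad and θ = 233.3° = 4.071853 rad:
sin φ₂ = sin φ₁ cos δ + cos φ₁ sin δ cos θ = (-0.962645)(0.775456) + (0.270768)(0.631401)(-0.597625) = -0.848661
φ₂ = asin(-0.848661) = -1.013448 rad = -58.07°.
For the longitude increment, Δλ = atan2( sin θ sin δ cos φ₁, cos δ − sin φ₁ sin φ₂ ) = atan2(-0.137074, -0.041502) = -106.84°.
λ₂ = -67.56° + -106.84° = -174.40°.

latitude -58.07°, longitude -174.40°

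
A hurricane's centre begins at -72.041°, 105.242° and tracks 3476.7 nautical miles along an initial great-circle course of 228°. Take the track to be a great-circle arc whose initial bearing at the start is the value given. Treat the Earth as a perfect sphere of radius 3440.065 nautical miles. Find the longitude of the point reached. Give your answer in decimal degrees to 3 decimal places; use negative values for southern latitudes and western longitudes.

longitude -15.567°

δ = 3476.7/3440.065 = 1.010650 rad (57.9060°).
Start latitude φ₁ = -1.257353 rad; initial bearing θ = 3.979351 rad.
sin φ₂ = sin φ₁ cos δ + cos φ₁ sin δ cos θ = (-0.951277)(0.531311) + (0.308336)(0.847177)(-0.669131) = -0.680211
φ₂ = asin(-0.680211) = -0.748051 rad = -42.860°.
Δλ = atan2( sin θ sin δ cos φ₁ , cos δ − sin φ₁ sin φ₂ ) = atan2(-0.194121, -0.115759) = -2.108508 rad = -120.809°.
λ₂ = 105.242° + -120.809° = -15.567°.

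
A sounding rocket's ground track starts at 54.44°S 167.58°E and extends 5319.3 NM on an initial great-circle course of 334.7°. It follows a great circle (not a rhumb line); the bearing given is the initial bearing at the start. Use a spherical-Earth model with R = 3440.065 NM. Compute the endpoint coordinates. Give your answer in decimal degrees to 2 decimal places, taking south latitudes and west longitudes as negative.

latitude 30.38°, longitude 137.90°

Angular distance δ = d/R = 5319.3 / 3440.065 = 1.546279 rad.
With φ₁ = -54.44° = -0.950157 rad and θ = 334.7° = 5.841617 rad:
Applying the spherical law of cosines for sides, sin φ₂ = sin φ₁ cos δ + cos φ₁ sin δ cos θ = 0.505673, so φ₂ = 30.38°.
Δλ = atan2( sin θ sin δ cos φ₁ , cos δ − sin φ₁ sin φ₂ ) = atan2(-0.248457, 0.435883) = -0.518075 rad = -29.68°.
λ₂ = 167.58° + -29.68° = 137.90°.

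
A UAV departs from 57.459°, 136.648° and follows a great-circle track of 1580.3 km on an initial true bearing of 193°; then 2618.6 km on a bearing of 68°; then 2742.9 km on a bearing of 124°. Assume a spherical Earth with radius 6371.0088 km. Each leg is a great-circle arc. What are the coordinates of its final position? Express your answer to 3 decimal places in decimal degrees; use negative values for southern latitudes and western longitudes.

Apply the spherical direct solution leg by leg, carrying full precision between legs.
Leg 1: from (57.459°, 136.648°), δ = 1580.3/6371.0088 = 0.248045 rad, θ = 193° → φ = 43.514°, λ = 132.280°.
Leg 2: from (43.514°, 132.280°), δ = 2618.6/6371.0088 = 0.411018 rad, θ = 68° → φ = 47.708°, λ = 165.683°.
Leg 3: from (47.708°, 165.683°), δ = 2742.9/6371.0088 = 0.430528 rad, θ = 124° → φ = 31.010°, λ = -170.507°.

latitude 31.010°, longitude -170.507°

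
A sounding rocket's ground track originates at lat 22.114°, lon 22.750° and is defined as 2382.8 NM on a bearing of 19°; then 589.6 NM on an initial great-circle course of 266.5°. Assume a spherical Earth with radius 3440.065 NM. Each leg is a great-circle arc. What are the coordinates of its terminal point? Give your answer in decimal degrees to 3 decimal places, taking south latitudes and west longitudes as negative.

latitude 56.216°, longitude 28.099°

Apply the spherical direct solution leg by leg, carrying full precision between legs.
Leg 1: from (22.114°, 22.750°), δ = 2382.8/3440.065 = 0.692661 rad, θ = 19° → φ = 58.111°, λ = 45.926°.
Leg 2: from (58.111°, 45.926°), δ = 589.6/3440.065 = 0.171392 rad, θ = 266.5° → φ = 56.216°, λ = 28.099°.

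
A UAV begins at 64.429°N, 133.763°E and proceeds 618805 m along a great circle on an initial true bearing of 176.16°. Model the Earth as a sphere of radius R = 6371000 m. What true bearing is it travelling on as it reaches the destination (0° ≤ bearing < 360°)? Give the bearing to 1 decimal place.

final bearing 176.8°

δ = 618805/6371000 = 0.097128 rad (5.5650°).
Start latitude φ₁ = 1.124498 rad; initial bearing θ = 3.074572 rad.
sin φ₂ = sin φ₁ cos δ + cos φ₁ sin δ cos θ = (0.902051)(0.995287) + (0.431629)(0.096976)(-0.997755) = 0.856036
φ₂ = asin(0.856036) = 1.027552 rad = 58.874°.
Then Δλ = atan2(0.002803, 0.223099) = 0.012564 rad, from sin θ sin δ cos φ₁ over cos δ − sin φ₁ sin φ₂.
Hence λ₂ = 133.763° + 0.720° = 134.483°.
The forward bearing on arrival equals the back-azimuth from the destination plus 180°.
Back-azimuth from P₂ (58.9°, 134.5°) to P₁ (64.4°, 133.8°), with Δλ' = λ₁ − λ₂ = -0.7°: atan2( sin Δλ' cos φ₁ , cos φ₂ sin φ₁ − sin φ₂ cos φ₁ cos Δλ' ) = 356.8°.
Final bearing = (356.8° + 180°) mod 360° = 176.8°.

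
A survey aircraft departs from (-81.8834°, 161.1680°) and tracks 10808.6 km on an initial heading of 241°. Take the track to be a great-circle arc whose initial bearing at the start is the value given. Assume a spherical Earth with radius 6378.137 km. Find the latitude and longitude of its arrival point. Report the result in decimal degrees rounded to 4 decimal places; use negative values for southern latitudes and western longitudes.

latitude 3.1160°, longitude 41.5346°

The arc subtends δ = 10808.6/6378.137 = 1.694633 rad at the centre.
Converting: φ₁ = -1.429135 rad, θ = 4.206243 rad.
Destination latitude: φ₂ = arcsin( sin φ₁ cos δ + cos φ₁ sin δ cos θ ) = arcsin(0.054358) = 3.1160°.
For the longitude increment, Δλ = atan2( sin θ sin δ cos φ₁, cos δ − sin φ₁ sin φ₂ ) = atan2(-0.122540, -0.069707) = -119.6334°.
Hence λ₂ = 161.1680° + -119.6334° = 41.5346°.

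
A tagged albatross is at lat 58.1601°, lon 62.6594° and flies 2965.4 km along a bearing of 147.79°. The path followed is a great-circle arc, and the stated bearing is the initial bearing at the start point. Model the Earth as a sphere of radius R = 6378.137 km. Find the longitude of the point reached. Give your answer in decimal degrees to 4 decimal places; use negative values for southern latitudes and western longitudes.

Central angle δ = d/R = 0.464932 rad.
Converting: φ₁ = 1.015085 rad, θ = 2.579422 rad.
sin φ₂ = sin φ₁ cos δ + cos φ₁ sin δ cos θ = (0.849526)(0.893852) + (0.527548)(0.448362)(-0.846100) = 0.559220
φ₂ = asin(0.559220) = 0.593445 rad = 34.0019°.
For the longitude increment, Δλ = atan2( sin θ sin δ cos φ₁, cos δ − sin φ₁ sin φ₂ ) = atan2(0.126077, 0.418780) = 16.7549°.
λ₂ = λ₁ + Δλ = 79.4143°.

longitude 79.4143°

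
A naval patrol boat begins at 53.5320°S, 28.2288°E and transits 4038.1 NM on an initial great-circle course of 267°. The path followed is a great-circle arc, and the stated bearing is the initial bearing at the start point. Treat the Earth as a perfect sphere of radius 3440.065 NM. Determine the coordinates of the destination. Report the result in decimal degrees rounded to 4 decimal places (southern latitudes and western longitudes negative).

latitude -19.8522°, longitude -50.0563°

The arc subtends δ = 4038.1/3440.065 = 1.173844 rad at the centre.
Converting: φ₁ = -0.934310 rad, θ = 4.660029 rad.
Destination latitude: φ₂ = arcsin( sin φ₁ cos δ + cos φ₁ sin δ cos θ ) = arcsin(-0.339595) = -19.8522°.
Δλ = atan2( sin θ sin δ cos φ₁ , cos δ − sin φ₁ sin φ₂ ) = atan2(-0.547406, 0.113511) = -1.366333 rad = -78.2851°.
Hence λ₂ = 28.2288° + -78.2851° = -50.0563°.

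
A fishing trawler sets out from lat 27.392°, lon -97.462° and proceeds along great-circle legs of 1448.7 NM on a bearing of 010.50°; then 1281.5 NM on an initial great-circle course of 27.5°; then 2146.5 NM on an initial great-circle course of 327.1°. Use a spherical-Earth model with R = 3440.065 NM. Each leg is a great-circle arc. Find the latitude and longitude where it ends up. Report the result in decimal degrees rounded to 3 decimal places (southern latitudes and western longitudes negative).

Apply the spherical direct solution leg by leg, carrying full precision between legs.
Leg 1: from (27.392°, -97.462°), δ = 1448.7/3440.065 = 0.421126 rad, θ = 10.5° → φ = 50.964°, λ = -90.669°.
Leg 2: from (50.964°, -90.669°), δ = 1281.5/3440.065 = 0.372522 rad, θ = 27.5° → φ = 67.942°, λ = -64.084°.
Leg 3: from (67.942°, -64.084°), δ = 2146.5/3440.065 = 0.623971 rad, θ = 327.1° → φ = 69.454°, λ = -179.364°.

latitude 69.454°, longitude -179.364°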